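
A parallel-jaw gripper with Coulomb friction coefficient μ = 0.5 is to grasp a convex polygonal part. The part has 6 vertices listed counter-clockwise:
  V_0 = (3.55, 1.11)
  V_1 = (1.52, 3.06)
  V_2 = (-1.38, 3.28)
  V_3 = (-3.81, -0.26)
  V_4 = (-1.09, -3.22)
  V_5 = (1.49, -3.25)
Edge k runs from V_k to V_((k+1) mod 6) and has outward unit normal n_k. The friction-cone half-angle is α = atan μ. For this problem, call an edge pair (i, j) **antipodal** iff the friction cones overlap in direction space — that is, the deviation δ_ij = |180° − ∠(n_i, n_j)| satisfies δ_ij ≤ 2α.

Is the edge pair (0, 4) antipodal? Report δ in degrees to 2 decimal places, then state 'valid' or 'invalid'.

α = atan 0.5 = 26.57°;  2α = 53.13°
edge 0: e_0 = (-2.03, +1.95);  n_0 = (+0.6928, +0.7212)
edge 4: e_4 = (+2.58, -0.03);  n_4 = (-0.0116, -0.9999)
∠(n_0, n_4) = 136.82°
δ = |180° − 136.82°| = 43.18°
43.18° ≤ 2α = 53.13°  →  valid

δ = 43.18°, valid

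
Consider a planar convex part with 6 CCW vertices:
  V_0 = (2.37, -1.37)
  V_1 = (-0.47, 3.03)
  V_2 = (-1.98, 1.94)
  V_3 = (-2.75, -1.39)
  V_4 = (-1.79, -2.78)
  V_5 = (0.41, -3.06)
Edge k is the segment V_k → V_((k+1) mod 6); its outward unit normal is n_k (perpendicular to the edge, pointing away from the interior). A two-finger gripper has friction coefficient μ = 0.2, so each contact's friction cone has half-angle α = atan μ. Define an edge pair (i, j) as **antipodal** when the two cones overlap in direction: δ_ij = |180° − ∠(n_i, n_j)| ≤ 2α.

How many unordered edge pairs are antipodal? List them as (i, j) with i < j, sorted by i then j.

α = atan 0.2 = 11.31°;  2α = 22.62°
n_0 = (+0.8402, +0.5423)
n_1 = (-0.5853, +0.8108)
n_2 = (-0.9743, +0.2253)
n_3 = (-0.8228, -0.5683)
n_4 = (-0.1263, -0.9920)
n_5 = (+0.6530, -0.7573)
  (0,1): δ = 87.02°  ·
  (0,2): δ = 45.86°  ·
  (0,3): δ = 1.79°  ✓
  (0,4): δ = 49.91°  ·
  (0,5): δ = 97.93°  ·
  (1,2): δ = 138.84°  ·
  (1,3): δ = 91.19°  ·
  (1,4): δ = 43.08°  ·
  (1,5): δ = 4.95°  ✓
  (2,3): δ = 132.35°  ·
  (2,4): δ = 84.23°  ·
  (2,5): δ = 36.21°  ·
  (3,4): δ = 131.88°  ·
  (3,5): δ = 83.86°  ·
  (4,5): δ = 131.98°  ·
antipodal pairs: 2

count = 2; pairs: (0,3), (1,5)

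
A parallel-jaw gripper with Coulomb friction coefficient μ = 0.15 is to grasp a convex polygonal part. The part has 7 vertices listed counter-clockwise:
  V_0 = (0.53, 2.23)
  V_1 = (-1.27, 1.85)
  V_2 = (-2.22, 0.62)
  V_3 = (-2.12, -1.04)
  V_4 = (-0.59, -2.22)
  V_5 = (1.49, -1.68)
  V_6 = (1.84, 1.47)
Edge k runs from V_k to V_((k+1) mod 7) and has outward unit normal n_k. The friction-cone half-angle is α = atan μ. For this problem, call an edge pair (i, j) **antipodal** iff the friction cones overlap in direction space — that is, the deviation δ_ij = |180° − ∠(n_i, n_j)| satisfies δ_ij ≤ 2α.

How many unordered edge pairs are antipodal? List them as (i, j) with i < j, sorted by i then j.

count = 3; pairs: (0,4), (2,5), (3,6)

α = atan 0.15 = 8.53°;  2α = 17.06°
n_0 = (-0.2066, +0.9784)
n_1 = (-0.7914, +0.6113)
n_2 = (-0.9982, -0.0601)
n_3 = (-0.6107, -0.7919)
n_4 = (+0.2513, -0.9679)
n_5 = (+0.9939, -0.1104)
n_6 = (+0.5018, +0.8650)
  (0,1): δ = 139.60°  ·
  (0,2): δ = 98.47°  ·
  (0,3): δ = 49.56°  ·
  (0,4): δ = 2.63°  ✓
  (0,5): δ = 71.74°  ·
  (0,6): δ = 137.96°  ·
  (1,2): δ = 138.87°  ·
  (1,3): δ = 89.96°  ·
  (1,4): δ = 37.77°  ·
  (1,5): δ = 31.34°  ·
  (1,6): δ = 97.56°  ·
  (2,3): δ = 131.09°  ·
  (2,4): δ = 78.89°  ·
  (2,5): δ = 9.79°  ✓
  (2,6): δ = 56.43°  ·
  (3,4): δ = 127.81°  ·
  (3,5): δ = 58.70°  ·
  (3,6): δ = 7.52°  ✓
  (4,5): δ = 110.89°  ·
  (4,6): δ = 44.67°  ·
  (5,6): δ = 113.78°  ·
antipodal pairs: 3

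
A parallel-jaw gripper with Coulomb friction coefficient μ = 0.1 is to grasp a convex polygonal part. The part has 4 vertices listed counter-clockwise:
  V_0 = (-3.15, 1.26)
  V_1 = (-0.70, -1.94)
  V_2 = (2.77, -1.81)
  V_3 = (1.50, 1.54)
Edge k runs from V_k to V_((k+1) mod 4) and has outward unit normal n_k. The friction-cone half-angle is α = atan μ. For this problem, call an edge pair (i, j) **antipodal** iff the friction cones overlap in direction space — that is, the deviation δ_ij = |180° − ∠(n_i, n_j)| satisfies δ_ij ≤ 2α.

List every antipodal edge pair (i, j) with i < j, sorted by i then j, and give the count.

count = 1; pairs: (1,3)

α = atan 0.1 = 5.71°;  2α = 11.42°
n_0 = (-0.7940, -0.6079)
n_1 = (+0.0374, -0.9993)
n_2 = (+0.9351, +0.3545)
n_3 = (-0.0601, +0.9982)
  (0,1): δ = 125.29°  ·
  (0,2): δ = 16.68°  ·
  (0,3): δ = 56.01°  ·
  (1,2): δ = 71.38°  ·
  (1,3): δ = 1.30°  ✓
  (2,3): δ = 107.32°  ·
antipodal pairs: 1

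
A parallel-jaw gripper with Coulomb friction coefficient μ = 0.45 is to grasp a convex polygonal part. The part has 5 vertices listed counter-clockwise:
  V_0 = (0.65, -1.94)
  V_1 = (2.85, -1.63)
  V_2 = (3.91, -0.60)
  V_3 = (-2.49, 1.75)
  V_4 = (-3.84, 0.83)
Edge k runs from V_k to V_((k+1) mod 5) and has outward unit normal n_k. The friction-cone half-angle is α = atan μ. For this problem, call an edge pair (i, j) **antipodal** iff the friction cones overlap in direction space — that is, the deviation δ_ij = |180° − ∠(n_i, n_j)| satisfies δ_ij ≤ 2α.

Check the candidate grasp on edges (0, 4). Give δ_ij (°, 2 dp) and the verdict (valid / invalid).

α = atan 0.45 = 24.23°;  2α = 48.46°
edge 0: e_0 = (+2.20, +0.31);  n_0 = (+0.1395, -0.9902)
edge 4: e_4 = (+4.49, -2.77);  n_4 = (-0.5250, -0.8511)
∠(n_0, n_4) = 39.69°
δ = |180° − 39.69°| = 140.31°
140.31° > 2α = 48.46°  →  invalid

δ = 140.31°, invalid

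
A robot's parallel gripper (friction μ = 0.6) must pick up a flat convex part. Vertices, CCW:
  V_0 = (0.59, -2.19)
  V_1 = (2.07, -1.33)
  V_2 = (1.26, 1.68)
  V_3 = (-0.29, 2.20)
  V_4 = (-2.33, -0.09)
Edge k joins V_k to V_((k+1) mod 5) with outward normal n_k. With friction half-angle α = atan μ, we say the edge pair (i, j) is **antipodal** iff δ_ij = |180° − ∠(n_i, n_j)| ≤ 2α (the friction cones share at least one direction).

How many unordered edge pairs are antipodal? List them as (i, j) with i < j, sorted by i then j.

count = 5; pairs: (0,2), (0,3), (1,3), (1,4), (2,4)

α = atan 0.6 = 30.96°;  2α = 61.93°
n_0 = (+0.5024, -0.8646)
n_1 = (+0.9656, +0.2599)
n_2 = (+0.3181, +0.9481)
n_3 = (-0.7467, +0.6652)
n_4 = (-0.5839, -0.8119)
  (0,1): δ = 105.10°  ·
  (0,2): δ = 48.71°  ✓
  (0,3): δ = 18.14°  ✓
  (0,4): δ = 114.12°  ·
  (1,2): δ = 123.61°  ·
  (1,3): δ = 56.76°  ✓
  (1,4): δ = 39.22°  ✓
  (2,3): δ = 113.15°  ·
  (2,4): δ = 17.18°  ✓
  (3,4): δ = 84.03°  ·
antipodal pairs: 5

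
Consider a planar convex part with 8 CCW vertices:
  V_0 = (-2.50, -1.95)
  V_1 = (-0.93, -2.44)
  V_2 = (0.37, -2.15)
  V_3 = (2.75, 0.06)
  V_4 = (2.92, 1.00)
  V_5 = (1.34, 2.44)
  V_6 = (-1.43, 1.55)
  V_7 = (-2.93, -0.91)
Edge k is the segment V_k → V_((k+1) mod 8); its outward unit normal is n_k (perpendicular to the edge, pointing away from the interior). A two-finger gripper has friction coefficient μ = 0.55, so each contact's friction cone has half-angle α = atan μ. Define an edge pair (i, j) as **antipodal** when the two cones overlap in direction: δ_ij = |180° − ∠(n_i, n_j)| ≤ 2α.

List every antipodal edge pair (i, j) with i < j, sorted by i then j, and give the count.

α = atan 0.55 = 28.81°;  2α = 57.62°
n_0 = (-0.2979, -0.9546)
n_1 = (+0.2177, -0.9760)
n_2 = (+0.6805, -0.7328)
n_3 = (+0.9840, -0.1780)
n_4 = (+0.6736, +0.7391)
n_5 = (-0.3059, +0.9521)
n_6 = (-0.8538, +0.5206)
n_7 = (-0.9241, -0.3821)
  (0,1): δ = 150.09°  ·
  (0,2): δ = 119.79°  ·
  (0,3): δ = 82.92°  ·
  (0,4): δ = 25.01°  ✓
  (0,5): δ = 35.15°  ✓
  (0,6): δ = 75.96°  ·
  (0,7): δ = 129.80°  ·
  (1,2): δ = 149.70°  ·
  (1,3): δ = 112.83°  ·
  (1,4): δ = 54.92°  ✓
  (1,5): δ = 5.24°  ✓
  (1,6): δ = 46.05°  ✓
  (1,7): δ = 99.89°  ·
  (2,3): δ = 143.13°  ·
  (2,4): δ = 85.22°  ·
  (2,5): δ = 25.07°  ✓
  (2,6): δ = 15.75°  ✓
  (2,7): δ = 69.58°  ·
  (3,4): δ = 122.09°  ·
  (3,5): δ = 61.94°  ·
  (3,6): δ = 21.12°  ✓
  (3,7): δ = 32.71°  ✓
  (4,5): δ = 119.84°  ·
  (4,6): δ = 79.03°  ·
  (4,7): δ = 25.19°  ✓
  (5,6): δ = 139.19°  ·
  (5,7): δ = 85.35°  ·
  (6,7): δ = 126.16°  ·
antipodal pairs: 10

count = 10; pairs: (0,4), (0,5), (1,4), (1,5), (1,6), (2,5), (2,6), (3,6), (3,7), (4,7)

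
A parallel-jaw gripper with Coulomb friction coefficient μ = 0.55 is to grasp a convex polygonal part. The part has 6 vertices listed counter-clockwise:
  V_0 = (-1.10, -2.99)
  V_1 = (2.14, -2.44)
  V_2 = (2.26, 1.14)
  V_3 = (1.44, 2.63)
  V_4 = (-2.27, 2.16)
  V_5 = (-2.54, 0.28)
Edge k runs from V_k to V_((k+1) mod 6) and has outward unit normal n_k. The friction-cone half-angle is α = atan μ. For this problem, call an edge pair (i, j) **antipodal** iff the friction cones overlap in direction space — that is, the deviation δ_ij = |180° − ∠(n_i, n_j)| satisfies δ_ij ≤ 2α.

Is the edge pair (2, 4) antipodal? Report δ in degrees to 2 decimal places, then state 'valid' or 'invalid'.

δ = 37.00°, valid

α = atan 0.55 = 28.81°;  2α = 57.62°
edge 2: e_2 = (-0.82, +1.49);  n_2 = (+0.8761, +0.4821)
edge 4: e_4 = (-0.27, -1.88);  n_4 = (-0.9898, +0.1422)
∠(n_2, n_4) = 143.00°
δ = |180° − 143.00°| = 37.00°
37.00° ≤ 2α = 57.62°  →  valid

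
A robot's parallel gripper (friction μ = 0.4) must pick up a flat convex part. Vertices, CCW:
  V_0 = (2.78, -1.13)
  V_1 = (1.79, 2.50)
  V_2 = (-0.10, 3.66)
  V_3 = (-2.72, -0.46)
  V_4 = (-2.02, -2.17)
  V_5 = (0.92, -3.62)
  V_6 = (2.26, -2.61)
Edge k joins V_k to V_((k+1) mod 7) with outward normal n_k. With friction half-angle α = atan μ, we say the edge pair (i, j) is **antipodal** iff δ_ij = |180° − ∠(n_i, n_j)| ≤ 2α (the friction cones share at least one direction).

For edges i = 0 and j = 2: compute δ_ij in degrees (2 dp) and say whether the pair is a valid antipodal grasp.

δ = 47.71°, invalid

α = atan 0.4 = 21.80°;  2α = 43.60°
edge 0: e_0 = (-0.99, +3.63);  n_0 = (+0.9648, +0.2631)
edge 2: e_2 = (-2.62, -4.12);  n_2 = (-0.8438, +0.5366)
∠(n_0, n_2) = 132.29°
δ = |180° − 132.29°| = 47.71°
47.71° > 2α = 43.60°  →  invalid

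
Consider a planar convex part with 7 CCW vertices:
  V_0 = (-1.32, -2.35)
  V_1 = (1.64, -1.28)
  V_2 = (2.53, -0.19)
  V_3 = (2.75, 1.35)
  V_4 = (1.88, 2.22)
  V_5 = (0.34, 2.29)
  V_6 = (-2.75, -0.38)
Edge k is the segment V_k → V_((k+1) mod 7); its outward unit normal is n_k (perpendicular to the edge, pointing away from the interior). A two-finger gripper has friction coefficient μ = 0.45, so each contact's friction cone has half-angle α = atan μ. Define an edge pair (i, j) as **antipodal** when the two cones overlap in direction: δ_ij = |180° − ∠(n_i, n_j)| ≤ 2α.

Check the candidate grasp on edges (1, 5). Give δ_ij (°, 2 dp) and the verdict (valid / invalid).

α = atan 0.45 = 24.23°;  2α = 48.46°
edge 1: e_1 = (+0.89, +1.09);  n_1 = (+0.7746, -0.6325)
edge 5: e_5 = (-3.09, -2.67);  n_5 = (-0.6538, +0.7567)
∠(n_1, n_5) = 170.06°
δ = |180° − 170.06°| = 9.94°
9.94° ≤ 2α = 48.46°  →  valid

δ = 9.94°, valid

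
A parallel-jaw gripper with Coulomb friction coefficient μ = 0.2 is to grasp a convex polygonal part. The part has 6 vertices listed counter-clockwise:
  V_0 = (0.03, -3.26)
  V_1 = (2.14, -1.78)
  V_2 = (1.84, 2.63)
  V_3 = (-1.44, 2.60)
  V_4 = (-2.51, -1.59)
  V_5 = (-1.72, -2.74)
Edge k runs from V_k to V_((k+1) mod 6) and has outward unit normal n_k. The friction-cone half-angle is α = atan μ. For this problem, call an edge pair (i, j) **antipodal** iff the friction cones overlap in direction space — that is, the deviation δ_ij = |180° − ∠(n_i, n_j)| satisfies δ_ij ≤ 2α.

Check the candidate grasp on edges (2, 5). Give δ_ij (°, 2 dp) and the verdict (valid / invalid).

δ = 17.07°, valid

α = atan 0.2 = 11.31°;  2α = 22.62°
edge 2: e_2 = (-3.28, -0.03);  n_2 = (-0.0091, +1.0000)
edge 5: e_5 = (+1.75, -0.52);  n_5 = (-0.2848, -0.9586)
∠(n_2, n_5) = 162.93°
δ = |180° − 162.93°| = 17.07°
17.07° ≤ 2α = 22.62°  →  valid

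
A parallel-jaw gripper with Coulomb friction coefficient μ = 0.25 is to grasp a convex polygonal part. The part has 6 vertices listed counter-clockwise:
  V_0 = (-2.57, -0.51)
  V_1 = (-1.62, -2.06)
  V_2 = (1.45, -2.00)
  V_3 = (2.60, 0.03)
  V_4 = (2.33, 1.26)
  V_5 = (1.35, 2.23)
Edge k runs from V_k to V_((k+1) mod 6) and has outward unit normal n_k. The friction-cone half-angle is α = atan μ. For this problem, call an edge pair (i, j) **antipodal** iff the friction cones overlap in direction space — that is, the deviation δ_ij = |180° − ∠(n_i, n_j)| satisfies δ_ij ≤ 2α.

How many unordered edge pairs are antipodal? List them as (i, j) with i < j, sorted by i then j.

count = 3; pairs: (0,3), (0,4), (2,5)

α = atan 0.25 = 14.04°;  2α = 28.07°
n_0 = (-0.8526, -0.5226)
n_1 = (+0.0195, -0.9998)
n_2 = (+0.8701, -0.4929)
n_3 = (+0.9767, +0.2144)
n_4 = (+0.7035, +0.7107)
n_5 = (-0.5729, +0.8196)
  (0,1): δ = 120.38°  ·
  (0,2): δ = 61.04°  ·
  (0,3): δ = 19.12°  ✓
  (0,4): δ = 13.79°  ✓
  (0,5): δ = 93.45°  ·
  (1,2): δ = 120.65°  ·
  (1,3): δ = 78.74°  ·
  (1,4): δ = 45.83°  ·
  (1,5): δ = 33.83°  ·
  (2,3): δ = 138.09°  ·
  (2,4): δ = 105.17°  ·
  (2,5): δ = 25.52°  ✓
  (3,4): δ = 147.09°  ·
  (3,5): δ = 67.43°  ·
  (4,5): δ = 100.34°  ·
antipodal pairs: 3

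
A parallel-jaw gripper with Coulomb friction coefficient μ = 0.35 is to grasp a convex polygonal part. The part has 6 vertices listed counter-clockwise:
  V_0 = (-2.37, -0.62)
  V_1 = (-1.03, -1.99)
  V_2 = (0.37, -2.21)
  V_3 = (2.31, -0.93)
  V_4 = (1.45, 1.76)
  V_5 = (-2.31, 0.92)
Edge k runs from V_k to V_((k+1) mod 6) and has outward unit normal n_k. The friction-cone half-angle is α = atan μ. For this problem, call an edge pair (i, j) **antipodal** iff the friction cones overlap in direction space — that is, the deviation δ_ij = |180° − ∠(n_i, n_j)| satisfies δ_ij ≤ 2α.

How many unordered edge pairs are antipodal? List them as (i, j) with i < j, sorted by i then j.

count = 4; pairs: (0,3), (1,4), (2,4), (3,5)

α = atan 0.35 = 19.29°;  2α = 38.58°
n_0 = (-0.7149, -0.6992)
n_1 = (-0.1552, -0.9879)
n_2 = (+0.5507, -0.8347)
n_3 = (+0.9525, +0.3045)
n_4 = (-0.2180, +0.9759)
n_5 = (-0.9992, +0.0389)
  (0,1): δ = 143.30°  ·
  (0,2): δ = 100.95°  ·
  (0,3): δ = 26.64°  ✓
  (0,4): δ = 58.23°  ·
  (0,5): δ = 133.40°  ·
  (1,2): δ = 137.65°  ·
  (1,3): δ = 63.34°  ·
  (1,4): δ = 21.52°  ✓
  (1,5): δ = 96.70°  ·
  (2,3): δ = 105.69°  ·
  (2,4): δ = 20.82°  ✓
  (2,5): δ = 54.35°  ·
  (3,4): δ = 95.14°  ·
  (3,5): δ = 19.96°  ✓
  (4,5): δ = 104.82°  ·
antipodal pairs: 4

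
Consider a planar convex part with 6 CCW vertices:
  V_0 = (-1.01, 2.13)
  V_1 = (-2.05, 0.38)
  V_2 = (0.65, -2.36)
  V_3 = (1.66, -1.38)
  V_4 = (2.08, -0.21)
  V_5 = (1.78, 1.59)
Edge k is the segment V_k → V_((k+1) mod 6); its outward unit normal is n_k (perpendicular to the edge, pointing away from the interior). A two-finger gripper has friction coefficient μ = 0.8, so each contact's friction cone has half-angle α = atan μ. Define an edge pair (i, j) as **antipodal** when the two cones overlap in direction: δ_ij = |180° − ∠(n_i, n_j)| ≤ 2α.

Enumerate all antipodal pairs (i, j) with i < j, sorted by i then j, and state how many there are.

count = 7; pairs: (0,2), (0,3), (0,4), (1,3), (1,4), (1,5), (2,5)

α = atan 0.8 = 38.66°;  2α = 77.32°
n_0 = (-0.8597, +0.5109)
n_1 = (-0.7123, -0.7019)
n_2 = (+0.6964, -0.7177)
n_3 = (+0.9412, -0.3379)
n_4 = (+0.9864, +0.1644)
n_5 = (+0.1900, +0.9818)
  (0,1): δ = 104.70°  ·
  (0,2): δ = 15.14°  ✓
  (0,3): δ = 10.98°  ✓
  (0,4): δ = 40.18°  ✓
  (0,5): δ = 109.77°  ·
  (1,2): δ = 90.44°  ·
  (1,3): δ = 64.33°  ✓
  (1,4): δ = 35.12°  ✓
  (1,5): δ = 34.47°  ✓
  (2,3): δ = 153.88°  ·
  (2,4): δ = 124.67°  ·
  (2,5): δ = 55.09°  ✓
  (3,4): δ = 150.79°  ·
  (3,5): δ = 81.21°  ·
  (4,5): δ = 110.42°  ·
antipodal pairs: 7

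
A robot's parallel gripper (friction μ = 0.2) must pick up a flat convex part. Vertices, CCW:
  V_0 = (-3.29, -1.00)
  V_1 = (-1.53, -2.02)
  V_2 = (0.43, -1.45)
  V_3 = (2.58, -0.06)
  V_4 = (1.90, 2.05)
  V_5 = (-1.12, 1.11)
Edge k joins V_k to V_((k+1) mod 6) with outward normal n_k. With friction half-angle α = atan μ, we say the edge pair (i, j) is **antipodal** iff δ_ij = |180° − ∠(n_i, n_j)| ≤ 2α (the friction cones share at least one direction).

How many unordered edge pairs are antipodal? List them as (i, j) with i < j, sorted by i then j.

count = 3; pairs: (1,4), (2,4), (2,5)

α = atan 0.2 = 11.31°;  2α = 22.62°
n_0 = (-0.5014, -0.8652)
n_1 = (+0.2792, -0.9602)
n_2 = (+0.5429, -0.8398)
n_3 = (+0.9518, +0.3067)
n_4 = (-0.2972, +0.9548)
n_5 = (-0.6971, +0.7169)
  (0,1): δ = 133.69°  ·
  (0,2): δ = 117.02°  ·
  (0,3): δ = 42.04°  ·
  (0,4): δ = 47.38°  ·
  (0,5): δ = 74.29°  ·
  (1,2): δ = 163.33°  ·
  (1,3): δ = 88.35°  ·
  (1,4): δ = 1.07°  ✓
  (1,5): δ = 27.98°  ·
  (2,3): δ = 105.02°  ·
  (2,4): δ = 15.59°  ✓
  (2,5): δ = 11.31°  ✓
  (3,4): δ = 90.57°  ·
  (3,5): δ = 63.67°  ·
  (4,5): δ = 153.09°  ·
antipodal pairs: 3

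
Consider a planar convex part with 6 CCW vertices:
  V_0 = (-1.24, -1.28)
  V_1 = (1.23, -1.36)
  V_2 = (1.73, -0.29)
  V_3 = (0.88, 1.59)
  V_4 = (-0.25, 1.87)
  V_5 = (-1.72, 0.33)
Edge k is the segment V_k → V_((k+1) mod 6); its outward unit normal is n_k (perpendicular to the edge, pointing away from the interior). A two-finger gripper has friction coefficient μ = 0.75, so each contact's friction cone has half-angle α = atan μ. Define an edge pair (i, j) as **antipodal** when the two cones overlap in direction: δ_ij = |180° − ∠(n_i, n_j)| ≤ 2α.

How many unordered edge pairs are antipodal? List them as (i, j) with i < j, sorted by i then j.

count = 8; pairs: (0,2), (0,3), (0,4), (1,4), (1,5), (2,4), (2,5), (3,5)

α = atan 0.75 = 36.87°;  2α = 73.74°
n_0 = (-0.0324, -0.9995)
n_1 = (+0.9060, -0.4233)
n_2 = (+0.9112, +0.4120)
n_3 = (+0.2405, +0.9706)
n_4 = (-0.7234, +0.6905)
n_5 = (-0.9583, -0.2857)
  (0,1): δ = 113.19°  ·
  (0,2): δ = 63.82°  ✓
  (0,3): δ = 12.06°  ✓
  (0,4): δ = 48.19°  ✓
  (0,5): δ = 108.46°  ·
  (1,2): δ = 130.62°  ·
  (1,3): δ = 78.87°  ·
  (1,4): δ = 18.62°  ✓
  (1,5): δ = 41.65°  ✓
  (2,3): δ = 128.25°  ·
  (2,4): δ = 68.00°  ✓
  (2,5): δ = 7.73°  ✓
  (3,4): δ = 119.75°  ·
  (3,5): δ = 59.48°  ✓
  (4,5): δ = 119.73°  ·
antipodal pairs: 8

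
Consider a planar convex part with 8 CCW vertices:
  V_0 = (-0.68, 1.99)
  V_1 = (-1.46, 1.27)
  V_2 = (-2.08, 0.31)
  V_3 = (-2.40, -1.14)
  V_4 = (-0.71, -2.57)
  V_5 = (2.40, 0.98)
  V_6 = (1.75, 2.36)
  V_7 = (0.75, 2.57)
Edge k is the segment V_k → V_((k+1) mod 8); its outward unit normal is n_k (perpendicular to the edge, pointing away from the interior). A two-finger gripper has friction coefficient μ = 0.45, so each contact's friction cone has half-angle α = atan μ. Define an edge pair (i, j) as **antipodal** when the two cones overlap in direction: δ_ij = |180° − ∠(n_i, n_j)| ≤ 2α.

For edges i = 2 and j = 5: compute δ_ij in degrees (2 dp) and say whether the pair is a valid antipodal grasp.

α = atan 0.45 = 24.23°;  2α = 48.46°
edge 2: e_2 = (-0.32, -1.45);  n_2 = (-0.9765, +0.2155)
edge 5: e_5 = (-0.65, +1.38);  n_5 = (+0.9047, +0.4261)
∠(n_2, n_5) = 142.33°
δ = |180° − 142.33°| = 37.67°
37.67° ≤ 2α = 48.46°  →  valid

δ = 37.67°, valid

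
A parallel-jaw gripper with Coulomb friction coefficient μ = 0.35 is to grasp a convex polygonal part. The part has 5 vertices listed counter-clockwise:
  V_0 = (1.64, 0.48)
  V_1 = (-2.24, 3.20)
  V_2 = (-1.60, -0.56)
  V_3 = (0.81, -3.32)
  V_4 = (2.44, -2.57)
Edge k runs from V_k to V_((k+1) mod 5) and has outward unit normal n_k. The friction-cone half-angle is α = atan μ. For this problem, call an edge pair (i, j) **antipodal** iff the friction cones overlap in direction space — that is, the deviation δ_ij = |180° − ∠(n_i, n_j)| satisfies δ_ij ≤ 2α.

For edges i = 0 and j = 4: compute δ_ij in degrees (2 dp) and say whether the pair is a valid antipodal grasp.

δ = 139.73°, invalid

α = atan 0.35 = 19.29°;  2α = 38.58°
edge 0: e_0 = (-3.88, +2.72);  n_0 = (+0.5740, +0.8188)
edge 4: e_4 = (-0.80, +3.05);  n_4 = (+0.9673, +0.2537)
∠(n_0, n_4) = 40.27°
δ = |180° − 40.27°| = 139.73°
139.73° > 2α = 38.58°  →  invalid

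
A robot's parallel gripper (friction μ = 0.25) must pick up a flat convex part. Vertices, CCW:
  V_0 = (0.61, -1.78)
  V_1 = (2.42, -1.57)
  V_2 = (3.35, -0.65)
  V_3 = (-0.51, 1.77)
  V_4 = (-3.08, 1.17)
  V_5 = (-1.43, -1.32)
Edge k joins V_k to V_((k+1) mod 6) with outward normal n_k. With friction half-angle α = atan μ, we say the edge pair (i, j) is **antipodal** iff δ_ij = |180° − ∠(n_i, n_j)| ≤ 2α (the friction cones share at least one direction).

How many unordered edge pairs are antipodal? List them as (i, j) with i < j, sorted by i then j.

α = atan 0.25 = 14.04°;  2α = 28.07°
n_0 = (+0.1152, -0.9933)
n_1 = (+0.7033, -0.7109)
n_2 = (+0.5312, +0.8473)
n_3 = (-0.2273, +0.9738)
n_4 = (-0.8336, -0.5524)
n_5 = (-0.2200, -0.9755)
  (0,1): δ = 141.93°  ·
  (0,2): δ = 38.70°  ·
  (0,3): δ = 6.52°  ✓
  (0,4): δ = 116.91°  ·
  (0,5): δ = 160.67°  ·
  (1,2): δ = 76.78°  ·
  (1,3): δ = 31.55°  ·
  (1,4): δ = 78.84°  ·
  (1,5): δ = 122.60°  ·
  (2,3): δ = 134.77°  ·
  (2,4): δ = 24.38°  ✓
  (2,5): δ = 19.38°  ✓
  (3,4): δ = 69.61°  ·
  (3,5): δ = 25.85°  ✓
  (4,5): δ = 136.24°  ·
antipodal pairs: 4

count = 4; pairs: (0,3), (2,4), (2,5), (3,5)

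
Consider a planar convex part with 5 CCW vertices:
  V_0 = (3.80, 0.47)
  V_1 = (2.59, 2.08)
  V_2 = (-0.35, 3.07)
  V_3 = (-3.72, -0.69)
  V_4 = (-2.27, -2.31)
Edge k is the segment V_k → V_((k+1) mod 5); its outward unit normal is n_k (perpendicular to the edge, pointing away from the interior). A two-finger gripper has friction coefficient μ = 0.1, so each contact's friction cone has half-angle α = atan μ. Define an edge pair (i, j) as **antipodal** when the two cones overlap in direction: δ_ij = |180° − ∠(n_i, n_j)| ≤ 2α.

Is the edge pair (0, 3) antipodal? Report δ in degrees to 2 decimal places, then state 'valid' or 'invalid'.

δ = 4.90°, valid

α = atan 0.1 = 5.71°;  2α = 11.42°
edge 0: e_0 = (-1.21, +1.61);  n_0 = (+0.7994, +0.6008)
edge 3: e_3 = (+1.45, -1.62);  n_3 = (-0.7451, -0.6669)
∠(n_0, n_3) = 175.10°
δ = |180° − 175.10°| = 4.90°
4.90° ≤ 2α = 11.42°  →  valid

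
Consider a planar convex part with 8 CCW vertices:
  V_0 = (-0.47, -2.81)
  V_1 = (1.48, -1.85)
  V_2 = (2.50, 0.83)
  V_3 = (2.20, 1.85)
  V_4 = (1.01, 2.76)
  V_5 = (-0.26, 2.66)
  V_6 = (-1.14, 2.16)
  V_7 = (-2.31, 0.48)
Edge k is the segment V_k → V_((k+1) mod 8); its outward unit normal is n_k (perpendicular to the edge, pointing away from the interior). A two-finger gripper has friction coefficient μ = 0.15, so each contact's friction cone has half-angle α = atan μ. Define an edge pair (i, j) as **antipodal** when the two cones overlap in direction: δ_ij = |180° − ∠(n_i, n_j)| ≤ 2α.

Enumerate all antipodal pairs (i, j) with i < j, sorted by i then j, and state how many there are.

α = atan 0.15 = 8.53°;  2α = 17.06°
n_0 = (+0.4417, -0.8972)
n_1 = (+0.9346, -0.3557)
n_2 = (+0.9594, +0.2822)
n_3 = (+0.6075, +0.7944)
n_4 = (-0.0785, +0.9969)
n_5 = (-0.4940, +0.8695)
n_6 = (-0.8206, +0.5715)
n_7 = (-0.8728, -0.4881)
  (0,1): δ = 137.05°  ·
  (0,2): δ = 99.82°  ·
  (0,3): δ = 63.62°  ·
  (0,4): δ = 21.71°  ·
  (0,5): δ = 3.39°  ✓
  (0,6): δ = 28.93°  ·
  (0,7): δ = 93.01°  ·
  (1,2): δ = 142.77°  ·
  (1,3): δ = 106.57°  ·
  (1,4): δ = 64.66°  ·
  (1,5): δ = 39.56°  ·
  (1,6): δ = 14.02°  ✓
  (1,7): δ = 50.05°  ·
  (2,3): δ = 143.79°  ·
  (2,4): δ = 101.89°  ·
  (2,5): δ = 76.79°  ·
  (2,6): δ = 51.24°  ·
  (2,7): δ = 12.83°  ✓
  (3,4): δ = 138.09°  ·
  (3,5): δ = 112.99°  ·
  (3,6): δ = 87.45°  ·
  (3,7): δ = 23.38°  ·
  (4,5): δ = 154.90°  ·
  (4,6): δ = 129.36°  ·
  (4,7): δ = 65.29°  ·
  (5,6): δ = 154.46°  ·
  (5,7): δ = 90.39°  ·
  (6,7): δ = 115.93°  ·
antipodal pairs: 3

count = 3; pairs: (0,5), (1,6), (2,7)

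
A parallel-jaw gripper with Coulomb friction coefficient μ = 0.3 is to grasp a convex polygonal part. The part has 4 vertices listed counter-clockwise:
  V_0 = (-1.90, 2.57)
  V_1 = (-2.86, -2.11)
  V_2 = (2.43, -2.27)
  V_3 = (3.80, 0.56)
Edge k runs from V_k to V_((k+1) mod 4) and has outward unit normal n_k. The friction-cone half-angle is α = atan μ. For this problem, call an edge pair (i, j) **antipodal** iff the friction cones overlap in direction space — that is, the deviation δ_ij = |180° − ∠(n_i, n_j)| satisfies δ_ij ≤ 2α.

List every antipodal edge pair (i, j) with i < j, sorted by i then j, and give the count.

count = 2; pairs: (0,2), (1,3)

α = atan 0.3 = 16.70°;  2α = 33.40°
n_0 = (-0.9796, +0.2009)
n_1 = (-0.0302, -0.9995)
n_2 = (+0.9001, -0.4357)
n_3 = (+0.3326, +0.9431)
  (0,1): δ = 80.14°  ·
  (0,2): δ = 14.24°  ✓
  (0,3): δ = 82.17°  ·
  (1,2): δ = 114.10°  ·
  (1,3): δ = 17.69°  ✓
  (2,3): δ = 83.59°  ·
antipodal pairs: 2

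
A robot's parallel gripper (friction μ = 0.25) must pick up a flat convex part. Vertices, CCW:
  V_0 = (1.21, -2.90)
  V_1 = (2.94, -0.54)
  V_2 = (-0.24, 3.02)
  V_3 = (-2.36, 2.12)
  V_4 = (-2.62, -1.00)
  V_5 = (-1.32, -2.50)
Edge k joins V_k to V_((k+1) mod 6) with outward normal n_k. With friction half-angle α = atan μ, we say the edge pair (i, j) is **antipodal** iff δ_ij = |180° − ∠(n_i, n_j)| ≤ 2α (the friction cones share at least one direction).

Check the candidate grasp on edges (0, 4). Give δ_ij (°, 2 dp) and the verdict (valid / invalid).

δ = 77.16°, invalid

α = atan 0.25 = 14.04°;  2α = 28.07°
edge 0: e_0 = (+1.73, +2.36);  n_0 = (+0.8065, -0.5912)
edge 4: e_4 = (+1.30, -1.50);  n_4 = (-0.7557, -0.6549)
∠(n_0, n_4) = 102.84°
δ = |180° − 102.84°| = 77.16°
77.16° > 2α = 28.07°  →  invalid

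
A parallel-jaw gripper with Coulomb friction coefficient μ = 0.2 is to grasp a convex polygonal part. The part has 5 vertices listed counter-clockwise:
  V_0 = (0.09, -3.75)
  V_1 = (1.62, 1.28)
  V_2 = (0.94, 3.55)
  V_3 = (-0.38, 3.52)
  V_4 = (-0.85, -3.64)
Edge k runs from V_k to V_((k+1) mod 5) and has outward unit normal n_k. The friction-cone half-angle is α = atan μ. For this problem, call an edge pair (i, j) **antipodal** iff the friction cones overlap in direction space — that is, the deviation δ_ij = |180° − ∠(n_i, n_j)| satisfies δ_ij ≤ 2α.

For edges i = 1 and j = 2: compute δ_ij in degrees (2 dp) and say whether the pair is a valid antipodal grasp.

δ = 105.37°, invalid

α = atan 0.2 = 11.31°;  2α = 22.62°
edge 1: e_1 = (-0.68, +2.27);  n_1 = (+0.9579, +0.2870)
edge 2: e_2 = (-1.32, -0.03);  n_2 = (-0.0227, +0.9997)
∠(n_1, n_2) = 74.63°
δ = |180° − 74.63°| = 105.37°
105.37° > 2α = 22.62°  →  invalid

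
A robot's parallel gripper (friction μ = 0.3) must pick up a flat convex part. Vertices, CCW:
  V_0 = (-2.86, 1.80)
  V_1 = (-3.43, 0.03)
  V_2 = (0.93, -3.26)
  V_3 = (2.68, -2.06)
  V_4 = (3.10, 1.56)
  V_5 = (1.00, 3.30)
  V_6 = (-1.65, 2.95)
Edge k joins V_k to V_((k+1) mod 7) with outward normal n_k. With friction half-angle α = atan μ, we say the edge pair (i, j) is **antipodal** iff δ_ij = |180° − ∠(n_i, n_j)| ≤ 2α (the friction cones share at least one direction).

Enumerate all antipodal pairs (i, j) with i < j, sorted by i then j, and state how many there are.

count = 4; pairs: (0,3), (1,4), (2,5), (2,6)

α = atan 0.3 = 16.70°;  2α = 33.40°
n_0 = (-0.9519, +0.3065)
n_1 = (-0.6023, -0.7982)
n_2 = (+0.5655, -0.8247)
n_3 = (+0.9933, -0.1152)
n_4 = (+0.6380, +0.7700)
n_5 = (-0.1309, +0.9914)
n_6 = (-0.6889, +0.7248)
  (0,1): δ = 109.19°  ·
  (0,2): δ = 37.71°  ·
  (0,3): δ = 11.23°  ✓
  (0,4): δ = 68.21°  ·
  (0,5): δ = 115.37°  ·
  (0,6): δ = 151.39°  ·
  (1,2): δ = 108.52°  ·
  (1,3): δ = 59.58°  ·
  (1,4): δ = 2.61°  ✓
  (1,5): δ = 44.56°  ·
  (1,6): δ = 80.58°  ·
  (2,3): δ = 131.06°  ·
  (2,4): δ = 74.08°  ·
  (2,5): δ = 26.92°  ✓
  (2,6): δ = 9.10°  ✓
  (3,4): δ = 123.03°  ·
  (3,5): δ = 75.86°  ·
  (3,6): δ = 39.84°  ·
  (4,5): δ = 132.83°  ·
  (4,6): δ = 96.81°  ·
  (5,6): δ = 143.98°  ·
antipodal pairs: 4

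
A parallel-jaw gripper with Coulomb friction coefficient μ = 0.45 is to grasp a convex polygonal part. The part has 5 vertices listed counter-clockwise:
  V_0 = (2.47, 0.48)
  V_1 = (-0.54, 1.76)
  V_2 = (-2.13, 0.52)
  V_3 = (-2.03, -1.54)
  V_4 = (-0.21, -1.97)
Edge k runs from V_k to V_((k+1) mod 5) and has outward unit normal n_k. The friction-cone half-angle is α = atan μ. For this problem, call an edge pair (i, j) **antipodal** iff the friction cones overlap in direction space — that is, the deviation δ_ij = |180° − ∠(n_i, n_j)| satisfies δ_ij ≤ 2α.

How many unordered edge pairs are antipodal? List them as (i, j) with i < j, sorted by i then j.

α = atan 0.45 = 24.23°;  2α = 48.46°
n_0 = (+0.3913, +0.9202)
n_1 = (-0.6150, +0.7886)
n_2 = (-0.9988, -0.0485)
n_3 = (-0.2299, -0.9732)
n_4 = (+0.6747, -0.7381)
  (0,1): δ = 119.01°  ·
  (0,2): δ = 64.18°  ·
  (0,3): δ = 9.74°  ✓
  (0,4): δ = 65.47°  ·
  (1,2): δ = 125.17°  ·
  (1,3): δ = 51.24°  ·
  (1,4): δ = 4.48°  ✓
  (2,3): δ = 106.07°  ·
  (2,4): δ = 50.35°  ·
  (3,4): δ = 124.27°  ·
antipodal pairs: 2

count = 2; pairs: (0,3), (1,4)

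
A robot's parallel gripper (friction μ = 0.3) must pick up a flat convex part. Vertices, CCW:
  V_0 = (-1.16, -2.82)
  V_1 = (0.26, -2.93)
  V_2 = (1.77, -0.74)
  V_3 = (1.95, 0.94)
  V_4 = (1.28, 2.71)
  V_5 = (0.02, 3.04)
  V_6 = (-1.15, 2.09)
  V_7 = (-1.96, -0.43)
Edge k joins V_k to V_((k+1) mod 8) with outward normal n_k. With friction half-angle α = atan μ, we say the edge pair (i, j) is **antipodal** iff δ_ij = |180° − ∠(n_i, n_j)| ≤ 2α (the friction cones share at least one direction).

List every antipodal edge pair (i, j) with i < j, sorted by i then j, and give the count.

α = atan 0.3 = 16.70°;  2α = 33.40°
n_0 = (-0.0772, -0.9970)
n_1 = (+0.8233, -0.5676)
n_2 = (+0.9943, -0.1065)
n_3 = (+0.9352, +0.3540)
n_4 = (+0.2534, +0.9674)
n_5 = (-0.6303, +0.7763)
n_6 = (-0.9520, +0.3060)
n_7 = (-0.9483, -0.3174)
  (0,1): δ = 120.16°  ·
  (0,2): δ = 91.69°  ·
  (0,3): δ = 64.84°  ·
  (0,4): δ = 10.25°  ✓
  (0,5): δ = 43.50°  ·
  (0,6): δ = 76.61°  ·
  (0,7): δ = 112.94°  ·
  (1,2): δ = 151.53°  ·
  (1,3): δ = 124.68°  ·
  (1,4): δ = 70.09°  ·
  (1,5): δ = 16.34°  ✓
  (1,6): δ = 16.77°  ✓
  (1,7): δ = 53.09°  ·
  (2,3): δ = 153.15°  ·
  (2,4): δ = 98.56°  ·
  (2,5): δ = 44.81°  ·
  (2,6): δ = 11.70°  ✓
  (2,7): δ = 24.62°  ✓
  (3,4): δ = 125.41°  ·
  (3,5): δ = 71.66°  ·
  (3,6): δ = 38.55°  ·
  (3,7): δ = 2.23°  ✓
  (4,5): δ = 126.25°  ·
  (4,6): δ = 93.14°  ·
  (4,7): δ = 56.82°  ·
  (5,6): δ = 146.89°  ·
  (5,7): δ = 110.57°  ·
  (6,7): δ = 143.67°  ·
antipodal pairs: 6

count = 6; pairs: (0,4), (1,5), (1,6), (2,6), (2,7), (3,7)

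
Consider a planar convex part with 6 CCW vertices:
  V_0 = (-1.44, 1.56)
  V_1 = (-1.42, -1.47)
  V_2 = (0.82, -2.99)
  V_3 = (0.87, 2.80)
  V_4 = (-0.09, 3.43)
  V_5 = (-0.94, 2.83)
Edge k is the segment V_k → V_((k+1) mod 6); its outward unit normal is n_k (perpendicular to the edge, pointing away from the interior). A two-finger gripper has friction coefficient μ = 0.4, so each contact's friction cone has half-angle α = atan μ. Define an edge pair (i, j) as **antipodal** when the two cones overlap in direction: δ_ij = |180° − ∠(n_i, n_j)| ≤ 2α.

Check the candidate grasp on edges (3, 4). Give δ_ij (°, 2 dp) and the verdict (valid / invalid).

δ = 111.51°, invalid

α = atan 0.4 = 21.80°;  2α = 43.60°
edge 3: e_3 = (-0.96, +0.63);  n_3 = (+0.5487, +0.8360)
edge 4: e_4 = (-0.85, -0.60);  n_4 = (-0.5767, +0.8170)
∠(n_3, n_4) = 68.49°
δ = |180° − 68.49°| = 111.51°
111.51° > 2α = 43.60°  →  invalid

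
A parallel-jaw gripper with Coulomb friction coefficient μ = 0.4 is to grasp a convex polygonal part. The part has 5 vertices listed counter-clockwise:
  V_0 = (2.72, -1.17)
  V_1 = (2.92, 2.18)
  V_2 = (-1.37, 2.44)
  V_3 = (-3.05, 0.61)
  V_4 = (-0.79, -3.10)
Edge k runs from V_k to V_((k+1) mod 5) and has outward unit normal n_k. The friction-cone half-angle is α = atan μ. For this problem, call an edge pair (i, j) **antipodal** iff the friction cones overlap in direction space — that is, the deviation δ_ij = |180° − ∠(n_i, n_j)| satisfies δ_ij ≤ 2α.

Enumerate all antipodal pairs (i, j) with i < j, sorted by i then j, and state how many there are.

α = atan 0.4 = 21.80°;  2α = 43.60°
n_0 = (+0.9982, -0.0596)
n_1 = (+0.0605, +0.9982)
n_2 = (-0.7367, +0.6763)
n_3 = (-0.8540, -0.5202)
n_4 = (+0.4818, -0.8763)
  (0,1): δ = 90.05°  ·
  (0,2): δ = 39.14°  ✓
  (0,3): δ = 34.76°  ✓
  (0,4): δ = 122.22°  ·
  (1,2): δ = 129.08°  ·
  (1,3): δ = 55.18°  ·
  (1,4): δ = 32.27°  ✓
  (2,3): δ = 106.10°  ·
  (2,4): δ = 18.64°  ✓
  (3,4): δ = 92.54°  ·
antipodal pairs: 4

count = 4; pairs: (0,2), (0,3), (1,4), (2,4)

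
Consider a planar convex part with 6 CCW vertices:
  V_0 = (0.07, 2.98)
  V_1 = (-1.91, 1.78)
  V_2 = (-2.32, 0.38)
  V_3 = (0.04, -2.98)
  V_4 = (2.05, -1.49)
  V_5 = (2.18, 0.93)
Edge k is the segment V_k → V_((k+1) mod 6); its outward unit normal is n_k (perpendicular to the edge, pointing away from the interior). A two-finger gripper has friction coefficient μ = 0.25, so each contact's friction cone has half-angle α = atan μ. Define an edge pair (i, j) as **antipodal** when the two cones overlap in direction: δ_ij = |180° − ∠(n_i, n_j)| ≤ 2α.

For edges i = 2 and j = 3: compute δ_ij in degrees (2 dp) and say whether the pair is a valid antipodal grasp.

δ = 88.53°, invalid

α = atan 0.25 = 14.04°;  2α = 28.07°
edge 2: e_2 = (+2.36, -3.36);  n_2 = (-0.8183, -0.5748)
edge 3: e_3 = (+2.01, +1.49);  n_3 = (+0.5955, -0.8033)
∠(n_2, n_3) = 91.47°
δ = |180° − 91.47°| = 88.53°
88.53° > 2α = 28.07°  →  invalid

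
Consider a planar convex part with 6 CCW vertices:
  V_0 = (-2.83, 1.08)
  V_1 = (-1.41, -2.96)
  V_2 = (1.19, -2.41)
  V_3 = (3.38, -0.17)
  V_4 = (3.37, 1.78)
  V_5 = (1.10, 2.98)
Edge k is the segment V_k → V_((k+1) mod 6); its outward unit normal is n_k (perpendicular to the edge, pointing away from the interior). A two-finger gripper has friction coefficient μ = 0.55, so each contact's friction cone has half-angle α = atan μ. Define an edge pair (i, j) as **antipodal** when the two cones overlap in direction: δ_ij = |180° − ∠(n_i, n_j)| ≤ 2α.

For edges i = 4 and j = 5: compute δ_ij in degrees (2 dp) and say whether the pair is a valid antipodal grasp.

δ = 126.34°, invalid

α = atan 0.55 = 28.81°;  2α = 57.62°
edge 4: e_4 = (-2.27, +1.20);  n_4 = (+0.4674, +0.8841)
edge 5: e_5 = (-3.93, -1.90);  n_5 = (-0.4353, +0.9003)
∠(n_4, n_5) = 53.66°
δ = |180° − 53.66°| = 126.34°
126.34° > 2α = 57.62°  →  invalid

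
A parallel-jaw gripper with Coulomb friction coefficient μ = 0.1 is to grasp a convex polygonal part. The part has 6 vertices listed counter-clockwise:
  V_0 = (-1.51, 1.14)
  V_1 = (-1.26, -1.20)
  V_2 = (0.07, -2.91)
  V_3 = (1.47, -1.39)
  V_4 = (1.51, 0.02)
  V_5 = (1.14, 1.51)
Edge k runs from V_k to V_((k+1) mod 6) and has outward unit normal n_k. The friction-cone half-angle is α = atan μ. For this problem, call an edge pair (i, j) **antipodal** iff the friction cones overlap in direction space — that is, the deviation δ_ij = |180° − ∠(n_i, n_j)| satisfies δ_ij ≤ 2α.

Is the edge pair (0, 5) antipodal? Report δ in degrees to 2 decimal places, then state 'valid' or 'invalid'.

α = atan 0.1 = 5.71°;  2α = 11.42°
edge 0: e_0 = (+0.25, -2.34);  n_0 = (-0.9943, -0.1062)
edge 5: e_5 = (-2.65, -0.37);  n_5 = (-0.1383, +0.9904)
∠(n_0, n_5) = 88.15°
δ = |180° − 88.15°| = 91.85°
91.85° > 2α = 11.42°  →  invalid

δ = 91.85°, invalid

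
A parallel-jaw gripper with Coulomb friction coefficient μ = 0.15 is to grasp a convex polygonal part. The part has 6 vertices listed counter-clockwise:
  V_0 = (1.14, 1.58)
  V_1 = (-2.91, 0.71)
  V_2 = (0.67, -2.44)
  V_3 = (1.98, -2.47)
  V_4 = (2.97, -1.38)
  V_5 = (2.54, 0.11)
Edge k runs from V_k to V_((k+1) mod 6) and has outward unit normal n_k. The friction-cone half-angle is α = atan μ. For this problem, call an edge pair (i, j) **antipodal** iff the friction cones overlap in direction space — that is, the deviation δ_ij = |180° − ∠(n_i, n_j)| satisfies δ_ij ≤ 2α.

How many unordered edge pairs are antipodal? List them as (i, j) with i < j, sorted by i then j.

count = 2; pairs: (0,2), (1,5)

α = atan 0.15 = 8.53°;  2α = 17.06°
n_0 = (-0.2100, +0.9777)
n_1 = (-0.6606, -0.7508)
n_2 = (-0.0229, -0.9997)
n_3 = (+0.7402, -0.6723)
n_4 = (+0.9608, +0.2773)
n_5 = (+0.7241, +0.6897)
  (0,1): δ = 53.47°  ·
  (0,2): δ = 13.44°  ✓
  (0,3): δ = 35.63°  ·
  (0,4): δ = 93.97°  ·
  (0,5): δ = 121.48°  ·
  (1,2): δ = 139.97°  ·
  (1,3): δ = 90.90°  ·
  (1,4): δ = 32.56°  ·
  (1,5): δ = 5.05°  ✓
  (2,3): δ = 130.94°  ·
  (2,4): δ = 72.59°  ·
  (2,5): δ = 45.09°  ·
  (3,4): δ = 121.65°  ·
  (3,5): δ = 94.15°  ·
  (4,5): δ = 152.49°  ·
antipodal pairs: 2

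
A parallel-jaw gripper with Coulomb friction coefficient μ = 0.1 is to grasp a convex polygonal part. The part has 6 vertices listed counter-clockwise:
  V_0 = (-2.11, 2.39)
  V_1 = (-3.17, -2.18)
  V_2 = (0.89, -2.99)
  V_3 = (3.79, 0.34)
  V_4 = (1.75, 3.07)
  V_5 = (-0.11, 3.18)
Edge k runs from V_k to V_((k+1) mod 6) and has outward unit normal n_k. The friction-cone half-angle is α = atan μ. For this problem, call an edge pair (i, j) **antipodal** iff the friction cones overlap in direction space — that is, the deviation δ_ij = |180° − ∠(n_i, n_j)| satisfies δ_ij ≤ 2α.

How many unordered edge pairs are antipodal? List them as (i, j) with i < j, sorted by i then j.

α = atan 0.1 = 5.71°;  2α = 11.42°
n_0 = (-0.9741, +0.2259)
n_1 = (-0.1957, -0.9807)
n_2 = (+0.7541, -0.6567)
n_3 = (+0.8011, +0.5986)
n_4 = (+0.0590, +0.9983)
n_5 = (-0.3674, +0.9301)
  (0,1): δ = 88.22°  ·
  (0,2): δ = 27.99°  ·
  (0,3): δ = 49.83°  ·
  (0,4): δ = 99.67°  ·
  (0,5): δ = 124.61°  ·
  (1,2): δ = 119.77°  ·
  (1,3): δ = 41.95°  ·
  (1,4): δ = 7.90°  ✓
  (1,5): δ = 32.84°  ·
  (2,3): δ = 102.18°  ·
  (2,4): δ = 52.33°  ·
  (2,5): δ = 27.39°  ·
  (3,4): δ = 130.15°  ·
  (3,5): δ = 105.22°  ·
  (4,5): δ = 155.06°  ·
antipodal pairs: 1

count = 1; pairs: (1,4)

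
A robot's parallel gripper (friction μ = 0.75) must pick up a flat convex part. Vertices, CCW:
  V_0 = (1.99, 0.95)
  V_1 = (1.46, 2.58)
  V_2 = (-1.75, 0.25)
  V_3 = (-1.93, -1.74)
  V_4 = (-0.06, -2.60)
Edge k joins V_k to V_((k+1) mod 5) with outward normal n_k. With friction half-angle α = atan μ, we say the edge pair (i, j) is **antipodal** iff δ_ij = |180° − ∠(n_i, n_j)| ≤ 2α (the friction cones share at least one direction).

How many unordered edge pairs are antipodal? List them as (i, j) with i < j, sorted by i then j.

count = 6; pairs: (0,1), (0,2), (0,3), (1,3), (1,4), (2,4)

α = atan 0.75 = 36.87°;  2α = 73.74°
n_0 = (+0.9510, +0.3092)
n_1 = (-0.5874, +0.8093)
n_2 = (-0.9959, +0.0901)
n_3 = (-0.4178, -0.9085)
n_4 = (+0.8660, -0.5001)
  (0,1): δ = 72.04°  ✓
  (0,2): δ = 23.18°  ✓
  (0,3): δ = 47.29°  ✓
  (0,4): δ = 131.98°  ·
  (1,2): δ = 131.14°  ·
  (1,3): δ = 60.67°  ✓
  (1,4): δ = 24.02°  ✓
  (2,3): δ = 109.53°  ·
  (2,4): δ = 24.84°  ✓
  (3,4): δ = 95.31°  ·
antipodal pairs: 6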